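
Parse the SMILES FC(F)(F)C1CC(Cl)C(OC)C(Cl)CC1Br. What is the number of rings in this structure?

1

In SMILES, each pair of matching ring-closure digits denotes one ring-closing bond; the number of such bonds equals the number of independent rings.
Ring-closure bonds here: 1.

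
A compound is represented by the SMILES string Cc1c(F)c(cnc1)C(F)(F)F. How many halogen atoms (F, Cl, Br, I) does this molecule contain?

Halogen atoms appear at heavy-atom positions 4, 10, 11, 12 (4×F).
Halogen count: 4.

4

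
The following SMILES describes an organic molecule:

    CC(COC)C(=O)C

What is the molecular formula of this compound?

C6H12O2

Walk through each heavy atom and fill implicit hydrogens from standard valence (C 4, N 3, O 2, S 2, halogen 1):
  atom 1: C, bond orders sum to 1 (valence 4) → 3 H
  atom 2: C, bond orders sum to 3 (valence 4) → 1 H
  atom 3: C, bond orders sum to 2 (valence 4) → 2 H
  atom 4: O, bond orders sum to 2 (valence 2) → 0 H
  atom 5: C, bond orders sum to 1 (valence 4) → 3 H
  atom 6: C, bond orders sum to 4 (valence 4) → 0 H
  atom 7: O, bond orders sum to 2 (valence 2) → 0 H
  atom 8: C, bond orders sum to 1 (valence 4) → 3 H
Totals → C:6, H:12, O:2.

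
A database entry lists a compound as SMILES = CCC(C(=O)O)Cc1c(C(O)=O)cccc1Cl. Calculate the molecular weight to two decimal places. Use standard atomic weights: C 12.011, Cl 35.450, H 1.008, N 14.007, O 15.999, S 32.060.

First, the molecular formula is C12H13ClO4 (counting implicit H from valence).
  C: 12 × 12.011 = 144.132
  Cl: 1 × 35.450 = 35.450
  H: 13 × 1.008 = 13.104
  O: 4 × 15.999 = 63.996
Sum: 12×12.011 + 1×35.450 + 13×1.008 + 4×15.999 = 256.682 → 256.68 g/mol.

256.68 g/mol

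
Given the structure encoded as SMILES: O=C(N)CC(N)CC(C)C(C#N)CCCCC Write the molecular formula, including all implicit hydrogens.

Walk through each heavy atom and fill implicit hydrogens from standard valence (C 4, N 3, O 2, S 2, halogen 1):
  atom 1: O, bond orders sum to 2 (valence 2) → 0 H
  atom 2: C, bond orders sum to 4 (valence 4) → 0 H
  atom 3: N, bond orders sum to 1 (valence 3) → 2 H
  atom 4: C, bond orders sum to 2 (valence 4) → 2 H
  atom 5: C, bond orders sum to 3 (valence 4) → 1 H
  atom 6: N, bond orders sum to 1 (valence 3) → 2 H
  atom 7: C, bond orders sum to 2 (valence 4) → 2 H
  atom 8: C, bond orders sum to 3 (valence 4) → 1 H
  atom 9: C, bond orders sum to 1 (valence 4) → 3 H
  atom 10: C, bond orders sum to 3 (valence 4) → 1 H
  atom 11: C, bond orders sum to 4 (valence 4) → 0 H
  atom 12: N, bond orders sum to 3 (valence 3) → 0 H
  atom 13: C, bond orders sum to 2 (valence 4) → 2 H
  atom 14: C, bond orders sum to 2 (valence 4) → 2 H
  atom 15: C, bond orders sum to 2 (valence 4) → 2 H
  atom 16: C, bond orders sum to 2 (valence 4) → 2 H
  atom 17: C, bond orders sum to 1 (valence 4) → 3 H
Totals → C:13, H:25, N:3, O:1.
In Hill order: C13H25N3O.

C13H25N3O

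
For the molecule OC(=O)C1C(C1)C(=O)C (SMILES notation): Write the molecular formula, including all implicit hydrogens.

Walk through each heavy atom and fill implicit hydrogens from standard valence (C 4, N 3, O 2, S 2, halogen 1):
  atom 1: O, bond orders sum to 1 (valence 2) → 1 H
  atom 2: C, bond orders sum to 4 (valence 4) → 0 H
  atom 3: O, bond orders sum to 2 (valence 2) → 0 H
  atom 4: C, bond orders sum to 3 (valence 4) → 1 H
  atom 5: C, bond orders sum to 3 (valence 4) → 1 H
  atom 6: C, bond orders sum to 2 (valence 4) → 2 H
  atom 7: C, bond orders sum to 4 (valence 4) → 0 H
  atom 8: O, bond orders sum to 2 (valence 2) → 0 H
  atom 9: C, bond orders sum to 1 (valence 4) → 3 H
Totals → C:6, H:8, O:3.

C6H8O3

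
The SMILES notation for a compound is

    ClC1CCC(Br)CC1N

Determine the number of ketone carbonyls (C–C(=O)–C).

Scan the SMILES for the ketone motif — none present.
Groups that are present: 1 primary amine.

0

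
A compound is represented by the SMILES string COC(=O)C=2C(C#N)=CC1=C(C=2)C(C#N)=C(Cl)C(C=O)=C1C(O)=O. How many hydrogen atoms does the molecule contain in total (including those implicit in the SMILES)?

7

Walk through each heavy atom and fill implicit hydrogens from standard valence (C 4, N 3, O 2, S 2, halogen 1):
  atom 1: C, bond orders sum to 1 (valence 4) → 3 H
  atom 2: O, bond orders sum to 2 (valence 2) → 0 H
  atom 3: C, bond orders sum to 4 (valence 4) → 0 H
  atom 4: O, bond orders sum to 2 (valence 2) → 0 H
  atom 5: C, bond orders sum to 4 (valence 4) → 0 H
  atom 6: C, bond orders sum to 4 (valence 4) → 0 H
  atom 7: C, bond orders sum to 4 (valence 4) → 0 H
  atom 8: N, bond orders sum to 3 (valence 3) → 0 H
  atom 9: C, bond orders sum to 3 (valence 4) → 1 H
  atom 10: C, bond orders sum to 4 (valence 4) → 0 H
  atom 11: C, bond orders sum to 4 (valence 4) → 0 H
  atom 12: C, bond orders sum to 3 (valence 4) → 1 H
  atom 13: C, bond orders sum to 4 (valence 4) → 0 H
  atom 14: C, bond orders sum to 4 (valence 4) → 0 H
  atom 15: N, bond orders sum to 3 (valence 3) → 0 H
  atom 16: C, bond orders sum to 4 (valence 4) → 0 H
  atom 17: Cl (halogen, monovalent) → 0 H
  atom 18: C, bond orders sum to 4 (valence 4) → 0 H
  atom 19: C, bond orders sum to 3 (valence 4) → 1 H
  atom 20: O, bond orders sum to 2 (valence 2) → 0 H
  atom 21: C, bond orders sum to 4 (valence 4) → 0 H
  atom 22: C, bond orders sum to 4 (valence 4) → 0 H
  atom 23: O, bond orders sum to 1 (valence 2) → 1 H
  atom 24: O, bond orders sum to 2 (valence 2) → 0 H
Total hydrogens: 7.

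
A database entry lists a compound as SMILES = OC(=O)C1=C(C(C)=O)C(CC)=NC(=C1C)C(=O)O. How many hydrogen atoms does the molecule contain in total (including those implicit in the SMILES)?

13

Walk through each heavy atom and fill implicit hydrogens from standard valence (C 4, N 3, O 2, S 2, halogen 1):
  atom 1: O, bond orders sum to 1 (valence 2) → 1 H
  atom 2: C, bond orders sum to 4 (valence 4) → 0 H
  atom 3: O, bond orders sum to 2 (valence 2) → 0 H
  atom 4: C, bond orders sum to 4 (valence 4) → 0 H
  atom 5: C, bond orders sum to 4 (valence 4) → 0 H
  atom 6: C, bond orders sum to 4 (valence 4) → 0 H
  atom 7: C, bond orders sum to 1 (valence 4) → 3 H
  atom 8: O, bond orders sum to 2 (valence 2) → 0 H
  atom 9: C, bond orders sum to 4 (valence 4) → 0 H
  atom 10: C, bond orders sum to 2 (valence 4) → 2 H
  atom 11: C, bond orders sum to 1 (valence 4) → 3 H
  atom 12: N, bond orders sum to 3 (valence 3) → 0 H
  atom 13: C, bond orders sum to 4 (valence 4) → 0 H
  atom 14: C, bond orders sum to 4 (valence 4) → 0 H
  atom 15: C, bond orders sum to 1 (valence 4) → 3 H
  atom 16: C, bond orders sum to 4 (valence 4) → 0 H
  atom 17: O, bond orders sum to 2 (valence 2) → 0 H
  atom 18: O, bond orders sum to 1 (valence 2) → 1 H
Total hydrogens: 13.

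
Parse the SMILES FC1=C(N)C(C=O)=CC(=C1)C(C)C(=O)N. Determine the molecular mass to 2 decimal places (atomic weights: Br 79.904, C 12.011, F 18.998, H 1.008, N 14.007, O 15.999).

First, the molecular formula is C10H11FN2O2 (counting implicit H from valence).
  C: 10 × 12.011 = 120.110
  F: 1 × 18.998 = 18.998
  H: 11 × 1.008 = 11.088
  N: 2 × 14.007 = 28.014
  O: 2 × 15.999 = 31.998
Sum: 10×12.011 + 1×18.998 + 11×1.008 + 2×14.007 + 2×15.999 = 210.208 → 210.21 g/mol.

210.21 g/mol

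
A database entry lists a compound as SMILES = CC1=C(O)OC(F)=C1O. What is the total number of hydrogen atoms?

5

Walk through each heavy atom and fill implicit hydrogens from standard valence (C 4, N 3, O 2, S 2, halogen 1):
  atom 1: C, bond orders sum to 1 (valence 4) → 3 H
  atom 2: C, bond orders sum to 4 (valence 4) → 0 H
  atom 3: C, bond orders sum to 4 (valence 4) → 0 H
  atom 4: O, bond orders sum to 1 (valence 2) → 1 H
  atom 5: O, bond orders sum to 2 (valence 2) → 0 H
  atom 6: C, bond orders sum to 4 (valence 4) → 0 H
  atom 7: F (halogen, monovalent) → 0 H
  atom 8: C, bond orders sum to 4 (valence 4) → 0 H
  atom 9: O, bond orders sum to 1 (valence 2) → 1 H
Total hydrogens: 5.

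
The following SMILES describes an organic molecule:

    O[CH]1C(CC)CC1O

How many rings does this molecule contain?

In SMILES, each pair of matching ring-closure digits denotes one ring-closing bond; the number of such bonds equals the number of independent rings.
Ring-closure bonds here: 1.

1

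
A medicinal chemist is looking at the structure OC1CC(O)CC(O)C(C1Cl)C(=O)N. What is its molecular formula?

Walk through each heavy atom and fill implicit hydrogens from standard valence (C 4, N 3, O 2, S 2, halogen 1):
  atom 1: O, bond orders sum to 1 (valence 2) → 1 H
  atom 2: C, bond orders sum to 3 (valence 4) → 1 H
  atom 3: C, bond orders sum to 2 (valence 4) → 2 H
  atom 4: C, bond orders sum to 3 (valence 4) → 1 H
  atom 5: O, bond orders sum to 1 (valence 2) → 1 H
  atom 6: C, bond orders sum to 2 (valence 4) → 2 H
  atom 7: C, bond orders sum to 3 (valence 4) → 1 H
  atom 8: O, bond orders sum to 1 (valence 2) → 1 H
  atom 9: C, bond orders sum to 3 (valence 4) → 1 H
  atom 10: C, bond orders sum to 3 (valence 4) → 1 H
  atom 11: Cl (halogen, monovalent) → 0 H
  atom 12: C, bond orders sum to 4 (valence 4) → 0 H
  atom 13: O, bond orders sum to 2 (valence 2) → 0 H
  atom 14: N, bond orders sum to 1 (valence 3) → 2 H
Totals → C:8, H:14, Cl:1, N:1, O:4.
In Hill order: C8H14ClNO4.

C8H14ClNO4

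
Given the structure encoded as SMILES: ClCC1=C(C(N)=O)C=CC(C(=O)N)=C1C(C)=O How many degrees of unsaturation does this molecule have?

Degree of unsaturation = (number of rings) + (number of π bonds).
Ring closures in the SMILES: 1.
π bonds: 6 double bonds (each 1 DoU) → 6 DoU from unsaturation.
Total DoU = 1 + 6 = 7.

7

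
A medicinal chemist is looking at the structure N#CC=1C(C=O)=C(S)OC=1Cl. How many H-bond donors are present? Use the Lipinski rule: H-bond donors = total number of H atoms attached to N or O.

0

Donors: find every N or O and count the H atoms it carries.
  atom 1 (N): bond orders sum to 3 → 0 H
  atom 6 (O): bond orders sum to 2 → 0 H
  atom 9 (O): bond orders sum to 2 → 0 H
Lipinski HBD = 0.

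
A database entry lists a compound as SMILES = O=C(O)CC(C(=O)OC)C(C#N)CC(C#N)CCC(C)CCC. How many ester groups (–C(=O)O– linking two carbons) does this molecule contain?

1

The ester motif appears at heavy-atom position 6 in the SMILES.
Other groups present: 1 carboxylic acid, 2 nitrile.
Ester count: 1.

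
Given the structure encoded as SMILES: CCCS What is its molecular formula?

C3H8S

Walk through each heavy atom and fill implicit hydrogens from standard valence (C 4, N 3, O 2, S 2, halogen 1):
  atom 1: C, bond orders sum to 1 (valence 4) → 3 H
  atom 2: C, bond orders sum to 2 (valence 4) → 2 H
  atom 3: C, bond orders sum to 2 (valence 4) → 2 H
  atom 4: S, bond orders sum to 1 (valence 2) → 1 H
Totals → C:3, H:8, S:1.
In Hill order: C3H8S.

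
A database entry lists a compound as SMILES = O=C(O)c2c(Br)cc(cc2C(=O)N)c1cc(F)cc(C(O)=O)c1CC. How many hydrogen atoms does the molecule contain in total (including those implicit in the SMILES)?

13

Walk through each heavy atom and fill implicit hydrogens from standard valence (C 4, N 3, O 2, S 2, halogen 1); for lowercase aromatic atoms, an aromatic c carries 1 H when it has two neighbours and 0 H with three, and aromatic n carries 0 H:
  atom 1: O, bond orders sum to 2 (valence 2) → 0 H
  atom 2: C, bond orders sum to 4 (valence 4) → 0 H
  atom 3: O, bond orders sum to 1 (valence 2) → 1 H
  atom 4: aromatic c, 3 neighbours → 0 H
  atom 5: aromatic c, 3 neighbours → 0 H
  atom 6: Br (halogen, monovalent) → 0 H
  atom 7: aromatic c, 2 neighbours → 1 H
  atom 8: aromatic c, 3 neighbours → 0 H
  atom 9: aromatic c, 2 neighbours → 1 H
  atom 10: aromatic c, 3 neighbours → 0 H
  atom 11: C, bond orders sum to 4 (valence 4) → 0 H
  atom 12: O, bond orders sum to 2 (valence 2) → 0 H
  atom 13: N, bond orders sum to 1 (valence 3) → 2 H
  atom 14: aromatic c, 3 neighbours → 0 H
  atom 15: aromatic c, 2 neighbours → 1 H
  atom 16: aromatic c, 3 neighbours → 0 H
  atom 17: F (halogen, monovalent) → 0 H
  atom 18: aromatic c, 2 neighbours → 1 H
  atom 19: aromatic c, 3 neighbours → 0 H
  atom 20: C, bond orders sum to 4 (valence 4) → 0 H
  atom 21: O, bond orders sum to 1 (valence 2) → 1 H
  atom 22: O, bond orders sum to 2 (valence 2) → 0 H
  atom 23: aromatic c, 3 neighbours → 0 H
  atom 24: C, bond orders sum to 2 (valence 4) → 2 H
  atom 25: C, bond orders sum to 1 (valence 4) → 3 H
Total hydrogens: 13.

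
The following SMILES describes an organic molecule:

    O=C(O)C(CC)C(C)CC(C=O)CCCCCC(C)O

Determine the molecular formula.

C16H30O4

Walk through each heavy atom and fill implicit hydrogens from standard valence (C 4, N 3, O 2, S 2, halogen 1):
  atom 1: O, bond orders sum to 2 (valence 2) → 0 H
  atom 2: C, bond orders sum to 4 (valence 4) → 0 H
  atom 3: O, bond orders sum to 1 (valence 2) → 1 H
  atom 4: C, bond orders sum to 3 (valence 4) → 1 H
  atom 5: C, bond orders sum to 2 (valence 4) → 2 H
  atom 6: C, bond orders sum to 1 (valence 4) → 3 H
  atom 7: C, bond orders sum to 3 (valence 4) → 1 H
  atom 8: C, bond orders sum to 1 (valence 4) → 3 H
  atom 9: C, bond orders sum to 2 (valence 4) → 2 H
  atom 10: C, bond orders sum to 3 (valence 4) → 1 H
  atom 11: C, bond orders sum to 3 (valence 4) → 1 H
  atom 12: O, bond orders sum to 2 (valence 2) → 0 H
  atom 13: C, bond orders sum to 2 (valence 4) → 2 H
  atom 14: C, bond orders sum to 2 (valence 4) → 2 H
  atom 15: C, bond orders sum to 2 (valence 4) → 2 H
  atom 16: C, bond orders sum to 2 (valence 4) → 2 H
  atom 17: C, bond orders sum to 2 (valence 4) → 2 H
  atom 18: C, bond orders sum to 3 (valence 4) → 1 H
  atom 19: C, bond orders sum to 1 (valence 4) → 3 H
  atom 20: O, bond orders sum to 1 (valence 2) → 1 H
Totals → C:16, H:30, O:4.
In Hill order: C16H30O4.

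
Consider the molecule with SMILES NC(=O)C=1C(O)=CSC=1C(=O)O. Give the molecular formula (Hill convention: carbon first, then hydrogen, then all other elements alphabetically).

Walk through each heavy atom and fill implicit hydrogens from standard valence (C 4, N 3, O 2, S 2, halogen 1):
  atom 1: N, bond orders sum to 1 (valence 3) → 2 H
  atom 2: C, bond orders sum to 4 (valence 4) → 0 H
  atom 3: O, bond orders sum to 2 (valence 2) → 0 H
  atom 4: C, bond orders sum to 4 (valence 4) → 0 H
  atom 5: C, bond orders sum to 4 (valence 4) → 0 H
  atom 6: O, bond orders sum to 1 (valence 2) → 1 H
  atom 7: C, bond orders sum to 3 (valence 4) → 1 H
  atom 8: S, bond orders sum to 2 (valence 2) → 0 H
  atom 9: C, bond orders sum to 4 (valence 4) → 0 H
  atom 10: C, bond orders sum to 4 (valence 4) → 0 H
  atom 11: O, bond orders sum to 2 (valence 2) → 0 H
  atom 12: O, bond orders sum to 1 (valence 2) → 1 H
Totals → C:6, H:5, N:1, O:4, S:1.
In Hill order: C6H5NO4S.

C6H5NO4S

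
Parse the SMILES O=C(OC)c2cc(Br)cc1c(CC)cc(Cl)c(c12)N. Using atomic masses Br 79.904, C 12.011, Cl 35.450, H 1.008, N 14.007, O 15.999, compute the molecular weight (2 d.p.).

First, the molecular formula is C14H13BrClNO2 (counting implicit H from valence).
  Br: 1 × 79.904 = 79.904
  C: 14 × 12.011 = 168.154
  Cl: 1 × 35.450 = 35.450
  H: 13 × 1.008 = 13.104
  N: 1 × 14.007 = 14.007
  O: 2 × 15.999 = 31.998
Sum: 1×79.904 + 14×12.011 + 1×35.450 + 13×1.008 + 1×14.007 + 2×15.999 = 342.617 → 342.62 g/mol.

342.62 g/mol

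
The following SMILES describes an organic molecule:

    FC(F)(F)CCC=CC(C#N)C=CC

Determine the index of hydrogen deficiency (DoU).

Degree of unsaturation = (number of rings) + (number of π bonds).
Ring closures in the SMILES: 0.
π bonds: 2 double bonds (each 1 DoU), 1 triple bond (each 2 DoU) → 4 DoU from unsaturation.
Total DoU = 0 + 4 = 4.

4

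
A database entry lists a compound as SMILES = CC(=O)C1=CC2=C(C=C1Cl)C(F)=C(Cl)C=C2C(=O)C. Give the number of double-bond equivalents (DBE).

Molecular formula: C14H9Cl2FO2.
DoU = (2C + 2 + N − H − X) / 2, where X is the halogen count and O/S are ignored.
    = (2·14 + 2 + 0 − 9 − 3) / 2 = 18 / 2 = 9.

9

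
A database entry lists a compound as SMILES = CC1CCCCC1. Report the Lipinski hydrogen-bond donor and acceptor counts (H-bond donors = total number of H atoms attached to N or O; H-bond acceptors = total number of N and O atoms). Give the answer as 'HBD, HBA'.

Donors: find every N or O and count the H atoms it carries.
  (no N or O atoms present)
Lipinski HBD = 0.
Acceptors: N atoms = 0, O atoms = 0 → HBA = 0.

0, 0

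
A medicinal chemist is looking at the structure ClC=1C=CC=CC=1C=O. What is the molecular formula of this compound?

C7H5ClO

Walk through each heavy atom and fill implicit hydrogens from standard valence (C 4, N 3, O 2, S 2, halogen 1):
  atom 1: Cl (halogen, monovalent) → 0 H
  atom 2: C, bond orders sum to 4 (valence 4) → 0 H
  atom 3: C, bond orders sum to 3 (valence 4) → 1 H
  atom 4: C, bond orders sum to 3 (valence 4) → 1 H
  atom 5: C, bond orders sum to 3 (valence 4) → 1 H
  atom 6: C, bond orders sum to 3 (valence 4) → 1 H
  atom 7: C, bond orders sum to 4 (valence 4) → 0 H
  atom 8: C, bond orders sum to 3 (valence 4) → 1 H
  atom 9: O, bond orders sum to 2 (valence 2) → 0 H
Totals → C:7, H:5, Cl:1, O:1.
In Hill order: C7H5ClO.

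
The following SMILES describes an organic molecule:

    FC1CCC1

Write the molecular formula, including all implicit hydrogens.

Walk through each heavy atom and fill implicit hydrogens from standard valence (C 4, N 3, O 2, S 2, halogen 1):
  atom 1: F (halogen, monovalent) → 0 H
  atom 2: C, bond orders sum to 3 (valence 4) → 1 H
  atom 3: C, bond orders sum to 2 (valence 4) → 2 H
  atom 4: C, bond orders sum to 2 (valence 4) → 2 H
  atom 5: C, bond orders sum to 2 (valence 4) → 2 H
Totals → C:4, H:7, F:1.

C4H7F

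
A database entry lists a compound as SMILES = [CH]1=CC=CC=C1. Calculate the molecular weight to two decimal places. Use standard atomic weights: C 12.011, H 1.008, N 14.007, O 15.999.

First, the molecular formula is C6H6 (counting implicit H from valence).
  C: 6 × 12.011 = 72.066
  H: 6 × 1.008 = 6.048
Sum: 6×12.011 + 6×1.008 = 78.114 → 78.11 g/mol.

78.11 g/mol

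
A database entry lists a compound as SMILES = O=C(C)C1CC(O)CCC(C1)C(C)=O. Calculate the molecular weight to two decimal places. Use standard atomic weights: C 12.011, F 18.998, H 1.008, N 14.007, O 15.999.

First, the molecular formula is C11H18O3 (counting implicit H from valence).
  C: 11 × 12.011 = 132.121
  H: 18 × 1.008 = 18.144
  O: 3 × 15.999 = 47.997
Sum: 11×12.011 + 18×1.008 + 3×15.999 = 198.262 → 198.26 g/mol.

198.26 g/mol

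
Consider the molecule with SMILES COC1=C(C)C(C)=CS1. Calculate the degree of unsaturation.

3

Degree of unsaturation = (number of rings) + (number of π bonds).
Ring closures in the SMILES: 1.
π bonds: 2 double bonds (each 1 DoU) → 2 DoU from unsaturation.
Total DoU = 1 + 2 = 3.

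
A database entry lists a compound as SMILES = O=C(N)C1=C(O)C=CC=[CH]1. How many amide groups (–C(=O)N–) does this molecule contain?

1

The amide motif appears at heavy-atom position 2 in the SMILES.
Other groups present: 1 hydroxyl.
Amide count: 1.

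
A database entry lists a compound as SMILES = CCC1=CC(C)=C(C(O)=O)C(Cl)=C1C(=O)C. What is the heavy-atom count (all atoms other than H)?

16

Every atom symbol written in the SMILES (organic subset) is one heavy atom; implicit H are not written.
Heavy atoms by element → C:12, Cl:1, O:3.
Total: 16.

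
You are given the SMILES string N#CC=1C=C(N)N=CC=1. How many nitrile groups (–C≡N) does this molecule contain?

The nitrile motif appears at heavy-atom position 2 in the SMILES.
Other groups present: 1 primary amine.
Nitrile count: 1.

1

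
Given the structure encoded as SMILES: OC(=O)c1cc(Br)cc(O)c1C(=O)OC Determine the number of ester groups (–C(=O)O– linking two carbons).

1

The ester motif appears at heavy-atom position 12 in the SMILES.
Other groups present: 1 carboxylic acid, 1 hydroxyl.
Ester count: 1.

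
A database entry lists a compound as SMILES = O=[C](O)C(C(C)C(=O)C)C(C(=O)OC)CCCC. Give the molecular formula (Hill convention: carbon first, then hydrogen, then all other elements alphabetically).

C13H22O5

Walk through each heavy atom and fill implicit hydrogens from standard valence (C 4, N 3, O 2, S 2, halogen 1):
  atom 1: O, bond orders sum to 2 (valence 2) → 0 H
  atom 2: C with explicit H count 0
  atom 3: O, bond orders sum to 1 (valence 2) → 1 H
  atom 4: C, bond orders sum to 3 (valence 4) → 1 H
  atom 5: C, bond orders sum to 3 (valence 4) → 1 H
  atom 6: C, bond orders sum to 1 (valence 4) → 3 H
  atom 7: C, bond orders sum to 4 (valence 4) → 0 H
  atom 8: O, bond orders sum to 2 (valence 2) → 0 H
  atom 9: C, bond orders sum to 1 (valence 4) → 3 H
  atom 10: C, bond orders sum to 3 (valence 4) → 1 H
  atom 11: C, bond orders sum to 4 (valence 4) → 0 H
  atom 12: O, bond orders sum to 2 (valence 2) → 0 H
  atom 13: O, bond orders sum to 2 (valence 2) → 0 H
  atom 14: C, bond orders sum to 1 (valence 4) → 3 H
  atom 15: C, bond orders sum to 2 (valence 4) → 2 H
  atom 16: C, bond orders sum to 2 (valence 4) → 2 H
  atom 17: C, bond orders sum to 2 (valence 4) → 2 H
  atom 18: C, bond orders sum to 1 (valence 4) → 3 H
Totals → C:13, H:22, O:5.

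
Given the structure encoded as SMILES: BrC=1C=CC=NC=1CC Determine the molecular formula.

Walk through each heavy atom and fill implicit hydrogens from standard valence (C 4, N 3, O 2, S 2, halogen 1):
  atom 1: Br (halogen, monovalent) → 0 H
  atom 2: C, bond orders sum to 4 (valence 4) → 0 H
  atom 3: C, bond orders sum to 3 (valence 4) → 1 H
  atom 4: C, bond orders sum to 3 (valence 4) → 1 H
  atom 5: C, bond orders sum to 3 (valence 4) → 1 H
  atom 6: N, bond orders sum to 3 (valence 3) → 0 H
  atom 7: C, bond orders sum to 4 (valence 4) → 0 H
  atom 8: C, bond orders sum to 2 (valence 4) → 2 H
  atom 9: C, bond orders sum to 1 (valence 4) → 3 H
Totals → C:7, H:8, Br:1, N:1.

C7H8BrN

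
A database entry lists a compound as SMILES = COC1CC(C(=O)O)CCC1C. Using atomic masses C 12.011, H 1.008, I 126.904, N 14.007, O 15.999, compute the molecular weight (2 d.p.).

172.22 g/mol

First, the molecular formula is C9H16O3 (counting implicit H from valence).
  C: 9 × 12.011 = 108.099
  H: 16 × 1.008 = 16.128
  O: 3 × 15.999 = 47.997
Sum: 9×12.011 + 16×1.008 + 3×15.999 = 172.224 → 172.22 g/mol.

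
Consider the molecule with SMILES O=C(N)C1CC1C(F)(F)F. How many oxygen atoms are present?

Scan the SMILES for O atoms (remember two-letter symbols like Cl and Br are single atoms).
Oxygen count: 1.

1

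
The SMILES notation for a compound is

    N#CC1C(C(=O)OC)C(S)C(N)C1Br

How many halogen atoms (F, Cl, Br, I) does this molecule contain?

Halogen atoms appear at heavy-atom position 14 (1×Br).
Other groups present: 1 ester, 1 nitrile, 1 primary amine, 1 thiol.
Halogen count: 1.

1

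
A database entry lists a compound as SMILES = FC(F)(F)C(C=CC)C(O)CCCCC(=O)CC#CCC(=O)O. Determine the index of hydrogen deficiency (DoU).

5

Molecular formula: C16H21F3O4.
DoU = (2C + 2 + N − H − X) / 2, where X is the halogen count and O/S are ignored.
    = (2·16 + 2 + 0 − 21 − 3) / 2 = 10 / 2 = 5.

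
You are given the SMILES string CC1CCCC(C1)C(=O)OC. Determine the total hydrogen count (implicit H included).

Walk through each heavy atom and fill implicit hydrogens from standard valence (C 4, N 3, O 2, S 2, halogen 1):
  atom 1: C, bond orders sum to 1 (valence 4) → 3 H
  atom 2: C, bond orders sum to 3 (valence 4) → 1 H
  atom 3: C, bond orders sum to 2 (valence 4) → 2 H
  atom 4: C, bond orders sum to 2 (valence 4) → 2 H
  atom 5: C, bond orders sum to 2 (valence 4) → 2 H
  atom 6: C, bond orders sum to 3 (valence 4) → 1 H
  atom 7: C, bond orders sum to 2 (valence 4) → 2 H
  atom 8: C, bond orders sum to 4 (valence 4) → 0 H
  atom 9: O, bond orders sum to 2 (valence 2) → 0 H
  atom 10: O, bond orders sum to 2 (valence 2) → 0 H
  atom 11: C, bond orders sum to 1 (valence 4) → 3 H
Total hydrogens: 16.

16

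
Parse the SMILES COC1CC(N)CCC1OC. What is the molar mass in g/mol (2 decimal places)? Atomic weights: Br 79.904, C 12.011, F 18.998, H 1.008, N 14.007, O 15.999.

159.23 g/mol

First, the molecular formula is C8H17NO2 (counting implicit H from valence).
  C: 8 × 12.011 = 96.088
  H: 17 × 1.008 = 17.136
  N: 1 × 14.007 = 14.007
  O: 2 × 15.999 = 31.998
Sum: 8×12.011 + 17×1.008 + 1×14.007 + 2×15.999 = 159.229 → 159.23 g/mol.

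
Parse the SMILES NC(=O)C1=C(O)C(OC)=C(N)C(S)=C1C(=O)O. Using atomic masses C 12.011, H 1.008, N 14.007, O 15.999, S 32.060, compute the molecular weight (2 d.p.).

First, the molecular formula is C9H10N2O5S (counting implicit H from valence).
  C: 9 × 12.011 = 108.099
  H: 10 × 1.008 = 10.080
  N: 2 × 14.007 = 28.014
  O: 5 × 15.999 = 79.995
  S: 1 × 32.060 = 32.060
Sum: 9×12.011 + 10×1.008 + 2×14.007 + 5×15.999 + 1×32.060 = 258.248 → 258.25 g/mol.

258.25 g/mol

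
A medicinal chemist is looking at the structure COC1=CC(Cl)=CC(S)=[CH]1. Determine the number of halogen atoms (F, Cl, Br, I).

1

Halogen atoms appear at heavy-atom position 6 (1×Cl).
Other groups present: 1 ether, 1 thiol.
Halogen count: 1.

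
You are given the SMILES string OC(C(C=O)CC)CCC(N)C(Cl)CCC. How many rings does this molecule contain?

0

In SMILES, each pair of matching ring-closure digits denotes one ring-closing bond; the number of such bonds equals the number of independent rings.
Ring-closure bonds here: 0.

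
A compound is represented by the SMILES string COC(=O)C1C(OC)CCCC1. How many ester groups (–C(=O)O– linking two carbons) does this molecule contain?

The ester motif appears at heavy-atom position 3 in the SMILES.
Other groups present: 1 ether.
Ester count: 1.

1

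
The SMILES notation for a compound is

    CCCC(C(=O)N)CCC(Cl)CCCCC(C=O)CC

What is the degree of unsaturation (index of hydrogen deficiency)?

Molecular formula: C16H30ClNO2.
DoU = (2C + 2 + N − H − X) / 2, where X is the halogen count and O/S are ignored.
    = (2·16 + 2 + 1 − 30 − 1) / 2 = 4 / 2 = 2.

2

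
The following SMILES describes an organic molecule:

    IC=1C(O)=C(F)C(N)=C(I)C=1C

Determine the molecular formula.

C7H6FI2NO

Walk through each heavy atom and fill implicit hydrogens from standard valence (C 4, N 3, O 2, S 2, halogen 1):
  atom 1: I (halogen, monovalent) → 0 H
  atom 2: C, bond orders sum to 4 (valence 4) → 0 H
  atom 3: C, bond orders sum to 4 (valence 4) → 0 H
  atom 4: O, bond orders sum to 1 (valence 2) → 1 H
  atom 5: C, bond orders sum to 4 (valence 4) → 0 H
  atom 6: F (halogen, monovalent) → 0 H
  atom 7: C, bond orders sum to 4 (valence 4) → 0 H
  atom 8: N, bond orders sum to 1 (valence 3) → 2 H
  atom 9: C, bond orders sum to 4 (valence 4) → 0 H
  atom 10: I (halogen, monovalent) → 0 H
  atom 11: C, bond orders sum to 4 (valence 4) → 0 H
  atom 12: C, bond orders sum to 1 (valence 4) → 3 H
Totals → C:7, H:6, F:1, I:2, N:1, O:1.
In Hill order: C7H6FI2NO.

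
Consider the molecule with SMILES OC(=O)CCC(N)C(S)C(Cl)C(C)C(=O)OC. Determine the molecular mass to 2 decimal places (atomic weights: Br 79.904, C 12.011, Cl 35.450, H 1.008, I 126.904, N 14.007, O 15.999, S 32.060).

283.77 g/mol

First, the molecular formula is C10H18ClNO4S (counting implicit H from valence).
  C: 10 × 12.011 = 120.110
  Cl: 1 × 35.450 = 35.450
  H: 18 × 1.008 = 18.144
  N: 1 × 14.007 = 14.007
  O: 4 × 15.999 = 63.996
  S: 1 × 32.060 = 32.060
Sum: 10×12.011 + 1×35.450 + 18×1.008 + 1×14.007 + 4×15.999 + 1×32.060 = 283.767 → 283.77 g/mol.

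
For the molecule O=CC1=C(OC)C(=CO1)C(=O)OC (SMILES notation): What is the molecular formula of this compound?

Walk through each heavy atom and fill implicit hydrogens from standard valence (C 4, N 3, O 2, S 2, halogen 1):
  atom 1: O, bond orders sum to 2 (valence 2) → 0 H
  atom 2: C, bond orders sum to 3 (valence 4) → 1 H
  atom 3: C, bond orders sum to 4 (valence 4) → 0 H
  atom 4: C, bond orders sum to 4 (valence 4) → 0 H
  atom 5: O, bond orders sum to 2 (valence 2) → 0 H
  atom 6: C, bond orders sum to 1 (valence 4) → 3 H
  atom 7: C, bond orders sum to 4 (valence 4) → 0 H
  atom 8: C, bond orders sum to 3 (valence 4) → 1 H
  atom 9: O, bond orders sum to 2 (valence 2) → 0 H
  atom 10: C, bond orders sum to 4 (valence 4) → 0 H
  atom 11: O, bond orders sum to 2 (valence 2) → 0 H
  atom 12: O, bond orders sum to 2 (valence 2) → 0 H
  atom 13: C, bond orders sum to 1 (valence 4) → 3 H
Totals → C:8, H:8, O:5.
In Hill order: C8H8O5.

C8H8O5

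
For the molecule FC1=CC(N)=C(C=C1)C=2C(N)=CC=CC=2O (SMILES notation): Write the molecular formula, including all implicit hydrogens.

C12H11FN2O

Walk through each heavy atom and fill implicit hydrogens from standard valence (C 4, N 3, O 2, S 2, halogen 1):
  atom 1: F (halogen, monovalent) → 0 H
  atom 2: C, bond orders sum to 4 (valence 4) → 0 H
  atom 3: C, bond orders sum to 3 (valence 4) → 1 H
  atom 4: C, bond orders sum to 4 (valence 4) → 0 H
  atom 5: N, bond orders sum to 1 (valence 3) → 2 H
  atom 6: C, bond orders sum to 4 (valence 4) → 0 H
  atom 7: C, bond orders sum to 3 (valence 4) → 1 H
  atom 8: C, bond orders sum to 3 (valence 4) → 1 H
  atom 9: C, bond orders sum to 4 (valence 4) → 0 H
  atom 10: C, bond orders sum to 4 (valence 4) → 0 H
  atom 11: N, bond orders sum to 1 (valence 3) → 2 H
  atom 12: C, bond orders sum to 3 (valence 4) → 1 H
  atom 13: C, bond orders sum to 3 (valence 4) → 1 H
  atom 14: C, bond orders sum to 3 (valence 4) → 1 H
  atom 15: C, bond orders sum to 4 (valence 4) → 0 H
  atom 16: O, bond orders sum to 1 (valence 2) → 1 H
Totals → C:12, H:11, F:1, N:2, O:1.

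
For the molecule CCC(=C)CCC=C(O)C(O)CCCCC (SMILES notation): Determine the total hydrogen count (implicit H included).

Walk through each heavy atom and fill implicit hydrogens from standard valence (C 4, N 3, O 2, S 2, halogen 1):
  atom 1: C, bond orders sum to 1 (valence 4) → 3 H
  atom 2: C, bond orders sum to 2 (valence 4) → 2 H
  atom 3: C, bond orders sum to 4 (valence 4) → 0 H
  atom 4: C, bond orders sum to 2 (valence 4) → 2 H
  atom 5: C, bond orders sum to 2 (valence 4) → 2 H
  atom 6: C, bond orders sum to 2 (valence 4) → 2 H
  atom 7: C, bond orders sum to 3 (valence 4) → 1 H
  atom 8: C, bond orders sum to 4 (valence 4) → 0 H
  atom 9: O, bond orders sum to 1 (valence 2) → 1 H
  atom 10: C, bond orders sum to 3 (valence 4) → 1 H
  atom 11: O, bond orders sum to 1 (valence 2) → 1 H
  atom 12: C, bond orders sum to 2 (valence 4) → 2 H
  atom 13: C, bond orders sum to 2 (valence 4) → 2 H
  atom 14: C, bond orders sum to 2 (valence 4) → 2 H
  atom 15: C, bond orders sum to 2 (valence 4) → 2 H
  atom 16: C, bond orders sum to 1 (valence 4) → 3 H
Total hydrogens: 26.

26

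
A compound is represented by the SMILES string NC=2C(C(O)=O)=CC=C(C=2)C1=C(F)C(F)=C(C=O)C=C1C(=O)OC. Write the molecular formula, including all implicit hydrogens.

Walk through each heavy atom and fill implicit hydrogens from standard valence (C 4, N 3, O 2, S 2, halogen 1):
  atom 1: N, bond orders sum to 1 (valence 3) → 2 H
  atom 2: C, bond orders sum to 4 (valence 4) → 0 H
  atom 3: C, bond orders sum to 4 (valence 4) → 0 H
  atom 4: C, bond orders sum to 4 (valence 4) → 0 H
  atom 5: O, bond orders sum to 1 (valence 2) → 1 H
  atom 6: O, bond orders sum to 2 (valence 2) → 0 H
  atom 7: C, bond orders sum to 3 (valence 4) → 1 H
  atom 8: C, bond orders sum to 3 (valence 4) → 1 H
  atom 9: C, bond orders sum to 4 (valence 4) → 0 H
  atom 10: C, bond orders sum to 3 (valence 4) → 1 H
  atom 11: C, bond orders sum to 4 (valence 4) → 0 H
  atom 12: C, bond orders sum to 4 (valence 4) → 0 H
  atom 13: F (halogen, monovalent) → 0 H
  atom 14: C, bond orders sum to 4 (valence 4) → 0 H
  atom 15: F (halogen, monovalent) → 0 H
  atom 16: C, bond orders sum to 4 (valence 4) → 0 H
  atom 17: C, bond orders sum to 3 (valence 4) → 1 H
  atom 18: O, bond orders sum to 2 (valence 2) → 0 H
  atom 19: C, bond orders sum to 3 (valence 4) → 1 H
  atom 20: C, bond orders sum to 4 (valence 4) → 0 H
  atom 21: C, bond orders sum to 4 (valence 4) → 0 H
  atom 22: O, bond orders sum to 2 (valence 2) → 0 H
  atom 23: O, bond orders sum to 2 (valence 2) → 0 H
  atom 24: C, bond orders sum to 1 (valence 4) → 3 H
Totals → C:16, H:11, F:2, N:1, O:5.
In Hill order: C16H11F2NO5.

C16H11F2NO5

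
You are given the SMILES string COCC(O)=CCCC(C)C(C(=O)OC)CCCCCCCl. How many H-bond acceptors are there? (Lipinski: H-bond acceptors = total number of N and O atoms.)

N atoms: 0; O atoms: 4.
Lipinski HBA = 0 + 4 = 4.

4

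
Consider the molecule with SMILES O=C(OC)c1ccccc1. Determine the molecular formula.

C8H8O2

Walk through each heavy atom and fill implicit hydrogens from standard valence (C 4, N 3, O 2, S 2, halogen 1); for lowercase aromatic atoms, an aromatic c carries 1 H when it has two neighbours and 0 H with three, and aromatic n carries 0 H:
  atom 1: O, bond orders sum to 2 (valence 2) → 0 H
  atom 2: C, bond orders sum to 4 (valence 4) → 0 H
  atom 3: O, bond orders sum to 2 (valence 2) → 0 H
  atom 4: C, bond orders sum to 1 (valence 4) → 3 H
  atom 5: aromatic c, 3 neighbours → 0 H
  atom 6: aromatic c, 2 neighbours → 1 H
  atom 7: aromatic c, 2 neighbours → 1 H
  atom 8: aromatic c, 2 neighbours → 1 H
  atom 9: aromatic c, 2 neighbours → 1 H
  atom 10: aromatic c, 2 neighbours → 1 H
Totals → C:8, H:8, O:2.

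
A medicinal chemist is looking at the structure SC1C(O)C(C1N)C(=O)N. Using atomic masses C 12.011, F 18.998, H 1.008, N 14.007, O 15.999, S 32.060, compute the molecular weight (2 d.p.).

162.21 g/mol

First, the molecular formula is C5H10N2O2S (counting implicit H from valence).
  C: 5 × 12.011 = 60.055
  H: 10 × 1.008 = 10.080
  N: 2 × 14.007 = 28.014
  O: 2 × 15.999 = 31.998
  S: 1 × 32.060 = 32.060
Sum: 5×12.011 + 10×1.008 + 2×14.007 + 2×15.999 + 1×32.060 = 162.207 → 162.21 g/mol.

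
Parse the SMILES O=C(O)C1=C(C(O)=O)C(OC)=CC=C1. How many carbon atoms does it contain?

9

Count every carbon token in the SMILES (each C, including those in ring-closure positions and inside branches).
Carbon count: 9.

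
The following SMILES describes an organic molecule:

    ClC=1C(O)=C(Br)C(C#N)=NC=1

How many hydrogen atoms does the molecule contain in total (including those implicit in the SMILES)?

2

Walk through each heavy atom and fill implicit hydrogens from standard valence (C 4, N 3, O 2, S 2, halogen 1):
  atom 1: Cl (halogen, monovalent) → 0 H
  atom 2: C, bond orders sum to 4 (valence 4) → 0 H
  atom 3: C, bond orders sum to 4 (valence 4) → 0 H
  atom 4: O, bond orders sum to 1 (valence 2) → 1 H
  atom 5: C, bond orders sum to 4 (valence 4) → 0 H
  atom 6: Br (halogen, monovalent) → 0 H
  atom 7: C, bond orders sum to 4 (valence 4) → 0 H
  atom 8: C, bond orders sum to 4 (valence 4) → 0 H
  atom 9: N, bond orders sum to 3 (valence 3) → 0 H
  atom 10: N, bond orders sum to 3 (valence 3) → 0 H
  atom 11: C, bond orders sum to 3 (valence 4) → 1 H
Total hydrogens: 2.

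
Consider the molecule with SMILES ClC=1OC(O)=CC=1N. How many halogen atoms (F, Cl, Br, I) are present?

Halogen atoms appear at heavy-atom position 1 (1×Cl).
Other groups present: 1 hydroxyl, 1 primary amine.
Halogen count: 1.

1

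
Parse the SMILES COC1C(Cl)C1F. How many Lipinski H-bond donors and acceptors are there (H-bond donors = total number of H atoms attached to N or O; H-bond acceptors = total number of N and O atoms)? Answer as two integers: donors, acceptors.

Donors: find every N or O and count the H atoms it carries.
  atom 2 (O): bond orders sum to 2 → 0 H
Lipinski HBD = 0.
Acceptors: N atoms = 0, O atoms = 1 → HBA = 1.

0, 1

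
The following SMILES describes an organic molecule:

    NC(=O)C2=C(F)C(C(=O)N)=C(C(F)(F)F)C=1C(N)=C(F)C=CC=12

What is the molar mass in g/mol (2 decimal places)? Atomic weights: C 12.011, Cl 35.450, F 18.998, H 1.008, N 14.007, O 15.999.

333.22 g/mol

First, the molecular formula is C13H8F5N3O2 (counting implicit H from valence).
  C: 13 × 12.011 = 156.143
  F: 5 × 18.998 = 94.990
  H: 8 × 1.008 = 8.064
  N: 3 × 14.007 = 42.021
  O: 2 × 15.999 = 31.998
Sum: 13×12.011 + 5×18.998 + 8×1.008 + 3×14.007 + 2×15.999 = 333.216 → 333.22 g/mol.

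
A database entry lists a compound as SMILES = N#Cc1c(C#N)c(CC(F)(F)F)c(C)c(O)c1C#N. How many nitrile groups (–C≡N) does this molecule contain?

The nitrile motif appears at heavy-atom positions 2, 5, 18 in the SMILES.
Other groups present: 1 hydroxyl.
Nitrile count: 3.

3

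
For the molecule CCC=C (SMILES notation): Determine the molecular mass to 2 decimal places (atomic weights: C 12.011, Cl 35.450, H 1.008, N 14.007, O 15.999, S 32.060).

56.11 g/mol

First, the molecular formula is C4H8 (counting implicit H from valence).
  C: 4 × 12.011 = 48.044
  H: 8 × 1.008 = 8.064
Sum: 4×12.011 + 8×1.008 = 56.108 → 56.11 g/mol.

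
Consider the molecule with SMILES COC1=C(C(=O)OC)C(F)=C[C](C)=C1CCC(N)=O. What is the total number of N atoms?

1

Scan the SMILES for N atoms (remember two-letter symbols like Cl and Br are single atoms).
Nitrogen count: 1.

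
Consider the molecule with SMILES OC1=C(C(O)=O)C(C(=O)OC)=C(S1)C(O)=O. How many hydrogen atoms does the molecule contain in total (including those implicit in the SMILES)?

Walk through each heavy atom and fill implicit hydrogens from standard valence (C 4, N 3, O 2, S 2, halogen 1):
  atom 1: O, bond orders sum to 1 (valence 2) → 1 H
  atom 2: C, bond orders sum to 4 (valence 4) → 0 H
  atom 3: C, bond orders sum to 4 (valence 4) → 0 H
  atom 4: C, bond orders sum to 4 (valence 4) → 0 H
  atom 5: O, bond orders sum to 1 (valence 2) → 1 H
  atom 6: O, bond orders sum to 2 (valence 2) → 0 H
  atom 7: C, bond orders sum to 4 (valence 4) → 0 H
  atom 8: C, bond orders sum to 4 (valence 4) → 0 H
  atom 9: O, bond orders sum to 2 (valence 2) → 0 H
  atom 10: O, bond orders sum to 2 (valence 2) → 0 H
  atom 11: C, bond orders sum to 1 (valence 4) → 3 H
  atom 12: C, bond orders sum to 4 (valence 4) → 0 H
  atom 13: S, bond orders sum to 2 (valence 2) → 0 H
  atom 14: C, bond orders sum to 4 (valence 4) → 0 H
  atom 15: O, bond orders sum to 1 (valence 2) → 1 H
  atom 16: O, bond orders sum to 2 (valence 2) → 0 H
Total hydrogens: 6.

6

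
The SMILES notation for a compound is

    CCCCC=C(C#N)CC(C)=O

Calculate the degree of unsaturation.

4

Molecular formula: C10H15NO.
DoU = (2C + 2 + N − H − X) / 2, where X is the halogen count and O/S are ignored.
    = (2·10 + 2 + 1 − 15 − 0) / 2 = 8 / 2 = 4.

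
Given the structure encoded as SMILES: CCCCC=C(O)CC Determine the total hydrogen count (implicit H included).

16

Walk through each heavy atom and fill implicit hydrogens from standard valence (C 4, N 3, O 2, S 2, halogen 1):
  atom 1: C, bond orders sum to 1 (valence 4) → 3 H
  atom 2: C, bond orders sum to 2 (valence 4) → 2 H
  atom 3: C, bond orders sum to 2 (valence 4) → 2 H
  atom 4: C, bond orders sum to 2 (valence 4) → 2 H
  atom 5: C, bond orders sum to 3 (valence 4) → 1 H
  atom 6: C, bond orders sum to 4 (valence 4) → 0 H
  atom 7: O, bond orders sum to 1 (valence 2) → 1 H
  atom 8: C, bond orders sum to 2 (valence 4) → 2 H
  atom 9: C, bond orders sum to 1 (valence 4) → 3 H
Total hydrogens: 16.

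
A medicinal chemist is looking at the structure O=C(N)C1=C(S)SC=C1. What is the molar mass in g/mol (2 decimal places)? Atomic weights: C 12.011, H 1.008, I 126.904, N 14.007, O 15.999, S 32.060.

First, the molecular formula is C5H5NOS2 (counting implicit H from valence).
  C: 5 × 12.011 = 60.055
  H: 5 × 1.008 = 5.040
  N: 1 × 14.007 = 14.007
  O: 1 × 15.999 = 15.999
  S: 2 × 32.060 = 64.120
Sum: 5×12.011 + 5×1.008 + 1×14.007 + 1×15.999 + 2×32.060 = 159.221 → 159.22 g/mol.

159.22 g/mol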